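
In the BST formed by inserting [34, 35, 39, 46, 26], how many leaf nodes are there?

Tree built from: [34, 35, 39, 46, 26]
Tree (level-order array): [34, 26, 35, None, None, None, 39, None, 46]
Rule: A leaf has 0 children.
Per-node child counts:
  node 34: 2 child(ren)
  node 26: 0 child(ren)
  node 35: 1 child(ren)
  node 39: 1 child(ren)
  node 46: 0 child(ren)
Matching nodes: [26, 46]
Count of leaf nodes: 2


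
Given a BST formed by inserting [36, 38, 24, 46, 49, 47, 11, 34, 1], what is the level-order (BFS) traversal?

Tree insertion order: [36, 38, 24, 46, 49, 47, 11, 34, 1]
Tree (level-order array): [36, 24, 38, 11, 34, None, 46, 1, None, None, None, None, 49, None, None, 47]
BFS from the root, enqueuing left then right child of each popped node:
  queue [36] -> pop 36, enqueue [24, 38], visited so far: [36]
  queue [24, 38] -> pop 24, enqueue [11, 34], visited so far: [36, 24]
  queue [38, 11, 34] -> pop 38, enqueue [46], visited so far: [36, 24, 38]
  queue [11, 34, 46] -> pop 11, enqueue [1], visited so far: [36, 24, 38, 11]
  queue [34, 46, 1] -> pop 34, enqueue [none], visited so far: [36, 24, 38, 11, 34]
  queue [46, 1] -> pop 46, enqueue [49], visited so far: [36, 24, 38, 11, 34, 46]
  queue [1, 49] -> pop 1, enqueue [none], visited so far: [36, 24, 38, 11, 34, 46, 1]
  queue [49] -> pop 49, enqueue [47], visited so far: [36, 24, 38, 11, 34, 46, 1, 49]
  queue [47] -> pop 47, enqueue [none], visited so far: [36, 24, 38, 11, 34, 46, 1, 49, 47]
Result: [36, 24, 38, 11, 34, 46, 1, 49, 47]


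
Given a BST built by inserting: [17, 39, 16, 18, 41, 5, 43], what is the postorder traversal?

Tree insertion order: [17, 39, 16, 18, 41, 5, 43]
Tree (level-order array): [17, 16, 39, 5, None, 18, 41, None, None, None, None, None, 43]
Postorder traversal: [5, 16, 18, 43, 41, 39, 17]


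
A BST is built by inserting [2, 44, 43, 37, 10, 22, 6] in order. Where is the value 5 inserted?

Starting tree (level order): [2, None, 44, 43, None, 37, None, 10, None, 6, 22]
Insertion path: 2 -> 44 -> 43 -> 37 -> 10 -> 6
Result: insert 5 as left child of 6
Final tree (level order): [2, None, 44, 43, None, 37, None, 10, None, 6, 22, 5]


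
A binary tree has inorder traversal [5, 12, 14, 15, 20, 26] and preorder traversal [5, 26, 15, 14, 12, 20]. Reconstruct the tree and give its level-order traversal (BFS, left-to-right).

Inorder:  [5, 12, 14, 15, 20, 26]
Preorder: [5, 26, 15, 14, 12, 20]
Algorithm: preorder visits root first, so consume preorder in order;
for each root, split the current inorder slice at that value into
left-subtree inorder and right-subtree inorder, then recurse.
Recursive splits:
  root=5; inorder splits into left=[], right=[12, 14, 15, 20, 26]
  root=26; inorder splits into left=[12, 14, 15, 20], right=[]
  root=15; inorder splits into left=[12, 14], right=[20]
  root=14; inorder splits into left=[12], right=[]
  root=12; inorder splits into left=[], right=[]
  root=20; inorder splits into left=[], right=[]
Reconstructed level-order: [5, 26, 15, 14, 20, 12]


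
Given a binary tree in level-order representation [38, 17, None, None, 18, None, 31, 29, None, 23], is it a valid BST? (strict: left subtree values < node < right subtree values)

Level-order array: [38, 17, None, None, 18, None, 31, 29, None, 23]
Validate using subtree bounds (lo, hi): at each node, require lo < value < hi,
then recurse left with hi=value and right with lo=value.
Preorder trace (stopping at first violation):
  at node 38 with bounds (-inf, +inf): OK
  at node 17 with bounds (-inf, 38): OK
  at node 18 with bounds (17, 38): OK
  at node 31 with bounds (18, 38): OK
  at node 29 with bounds (18, 31): OK
  at node 23 with bounds (18, 29): OK
No violation found at any node.
Result: Valid BST


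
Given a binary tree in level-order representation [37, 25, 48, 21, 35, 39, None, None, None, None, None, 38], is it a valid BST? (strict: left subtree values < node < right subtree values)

Level-order array: [37, 25, 48, 21, 35, 39, None, None, None, None, None, 38]
Validate using subtree bounds (lo, hi): at each node, require lo < value < hi,
then recurse left with hi=value and right with lo=value.
Preorder trace (stopping at first violation):
  at node 37 with bounds (-inf, +inf): OK
  at node 25 with bounds (-inf, 37): OK
  at node 21 with bounds (-inf, 25): OK
  at node 35 with bounds (25, 37): OK
  at node 48 with bounds (37, +inf): OK
  at node 39 with bounds (37, 48): OK
  at node 38 with bounds (37, 39): OK
No violation found at any node.
Result: Valid BST


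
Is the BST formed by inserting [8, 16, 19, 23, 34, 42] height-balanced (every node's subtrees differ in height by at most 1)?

Tree (level-order array): [8, None, 16, None, 19, None, 23, None, 34, None, 42]
Definition: a tree is height-balanced if, at every node, |h(left) - h(right)| <= 1 (empty subtree has height -1).
Bottom-up per-node check:
  node 42: h_left=-1, h_right=-1, diff=0 [OK], height=0
  node 34: h_left=-1, h_right=0, diff=1 [OK], height=1
  node 23: h_left=-1, h_right=1, diff=2 [FAIL (|-1-1|=2 > 1)], height=2
  node 19: h_left=-1, h_right=2, diff=3 [FAIL (|-1-2|=3 > 1)], height=3
  node 16: h_left=-1, h_right=3, diff=4 [FAIL (|-1-3|=4 > 1)], height=4
  node 8: h_left=-1, h_right=4, diff=5 [FAIL (|-1-4|=5 > 1)], height=5
Node 23 violates the condition: |-1 - 1| = 2 > 1.
Result: Not balanced


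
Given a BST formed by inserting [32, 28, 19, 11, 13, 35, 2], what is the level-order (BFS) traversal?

Tree insertion order: [32, 28, 19, 11, 13, 35, 2]
Tree (level-order array): [32, 28, 35, 19, None, None, None, 11, None, 2, 13]
BFS from the root, enqueuing left then right child of each popped node:
  queue [32] -> pop 32, enqueue [28, 35], visited so far: [32]
  queue [28, 35] -> pop 28, enqueue [19], visited so far: [32, 28]
  queue [35, 19] -> pop 35, enqueue [none], visited so far: [32, 28, 35]
  queue [19] -> pop 19, enqueue [11], visited so far: [32, 28, 35, 19]
  queue [11] -> pop 11, enqueue [2, 13], visited so far: [32, 28, 35, 19, 11]
  queue [2, 13] -> pop 2, enqueue [none], visited so far: [32, 28, 35, 19, 11, 2]
  queue [13] -> pop 13, enqueue [none], visited so far: [32, 28, 35, 19, 11, 2, 13]
Result: [32, 28, 35, 19, 11, 2, 13]


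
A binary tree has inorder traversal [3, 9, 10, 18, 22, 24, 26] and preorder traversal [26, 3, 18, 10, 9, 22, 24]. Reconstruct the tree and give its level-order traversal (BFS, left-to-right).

Inorder:  [3, 9, 10, 18, 22, 24, 26]
Preorder: [26, 3, 18, 10, 9, 22, 24]
Algorithm: preorder visits root first, so consume preorder in order;
for each root, split the current inorder slice at that value into
left-subtree inorder and right-subtree inorder, then recurse.
Recursive splits:
  root=26; inorder splits into left=[3, 9, 10, 18, 22, 24], right=[]
  root=3; inorder splits into left=[], right=[9, 10, 18, 22, 24]
  root=18; inorder splits into left=[9, 10], right=[22, 24]
  root=10; inorder splits into left=[9], right=[]
  root=9; inorder splits into left=[], right=[]
  root=22; inorder splits into left=[], right=[24]
  root=24; inorder splits into left=[], right=[]
Reconstructed level-order: [26, 3, 18, 10, 22, 9, 24]


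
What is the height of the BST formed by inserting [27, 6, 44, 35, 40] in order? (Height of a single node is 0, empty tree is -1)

Insertion order: [27, 6, 44, 35, 40]
Tree (level-order array): [27, 6, 44, None, None, 35, None, None, 40]
Compute height bottom-up (empty subtree = -1):
  height(6) = 1 + max(-1, -1) = 0
  height(40) = 1 + max(-1, -1) = 0
  height(35) = 1 + max(-1, 0) = 1
  height(44) = 1 + max(1, -1) = 2
  height(27) = 1 + max(0, 2) = 3
Height = 3


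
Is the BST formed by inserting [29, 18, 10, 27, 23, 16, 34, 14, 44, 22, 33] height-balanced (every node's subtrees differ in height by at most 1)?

Tree (level-order array): [29, 18, 34, 10, 27, 33, 44, None, 16, 23, None, None, None, None, None, 14, None, 22]
Definition: a tree is height-balanced if, at every node, |h(left) - h(right)| <= 1 (empty subtree has height -1).
Bottom-up per-node check:
  node 14: h_left=-1, h_right=-1, diff=0 [OK], height=0
  node 16: h_left=0, h_right=-1, diff=1 [OK], height=1
  node 10: h_left=-1, h_right=1, diff=2 [FAIL (|-1-1|=2 > 1)], height=2
  node 22: h_left=-1, h_right=-1, diff=0 [OK], height=0
  node 23: h_left=0, h_right=-1, diff=1 [OK], height=1
  node 27: h_left=1, h_right=-1, diff=2 [FAIL (|1--1|=2 > 1)], height=2
  node 18: h_left=2, h_right=2, diff=0 [OK], height=3
  node 33: h_left=-1, h_right=-1, diff=0 [OK], height=0
  node 44: h_left=-1, h_right=-1, diff=0 [OK], height=0
  node 34: h_left=0, h_right=0, diff=0 [OK], height=1
  node 29: h_left=3, h_right=1, diff=2 [FAIL (|3-1|=2 > 1)], height=4
Node 10 violates the condition: |-1 - 1| = 2 > 1.
Result: Not balanced


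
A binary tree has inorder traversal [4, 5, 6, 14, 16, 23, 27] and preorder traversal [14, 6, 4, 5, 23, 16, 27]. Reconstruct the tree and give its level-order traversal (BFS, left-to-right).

Inorder:  [4, 5, 6, 14, 16, 23, 27]
Preorder: [14, 6, 4, 5, 23, 16, 27]
Algorithm: preorder visits root first, so consume preorder in order;
for each root, split the current inorder slice at that value into
left-subtree inorder and right-subtree inorder, then recurse.
Recursive splits:
  root=14; inorder splits into left=[4, 5, 6], right=[16, 23, 27]
  root=6; inorder splits into left=[4, 5], right=[]
  root=4; inorder splits into left=[], right=[5]
  root=5; inorder splits into left=[], right=[]
  root=23; inorder splits into left=[16], right=[27]
  root=16; inorder splits into left=[], right=[]
  root=27; inorder splits into left=[], right=[]
Reconstructed level-order: [14, 6, 23, 4, 16, 27, 5]


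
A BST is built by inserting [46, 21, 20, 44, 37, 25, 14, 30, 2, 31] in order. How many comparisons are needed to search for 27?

Search path for 27: 46 -> 21 -> 44 -> 37 -> 25 -> 30
Found: False
Comparisons: 6


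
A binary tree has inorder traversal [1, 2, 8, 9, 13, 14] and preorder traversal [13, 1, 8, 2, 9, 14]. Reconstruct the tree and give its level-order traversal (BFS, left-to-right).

Inorder:  [1, 2, 8, 9, 13, 14]
Preorder: [13, 1, 8, 2, 9, 14]
Algorithm: preorder visits root first, so consume preorder in order;
for each root, split the current inorder slice at that value into
left-subtree inorder and right-subtree inorder, then recurse.
Recursive splits:
  root=13; inorder splits into left=[1, 2, 8, 9], right=[14]
  root=1; inorder splits into left=[], right=[2, 8, 9]
  root=8; inorder splits into left=[2], right=[9]
  root=2; inorder splits into left=[], right=[]
  root=9; inorder splits into left=[], right=[]
  root=14; inorder splits into left=[], right=[]
Reconstructed level-order: [13, 1, 14, 8, 2, 9]


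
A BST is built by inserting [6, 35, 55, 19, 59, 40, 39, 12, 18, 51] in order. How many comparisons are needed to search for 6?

Search path for 6: 6
Found: True
Comparisons: 1


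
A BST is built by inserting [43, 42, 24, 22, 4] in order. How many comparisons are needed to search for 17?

Search path for 17: 43 -> 42 -> 24 -> 22 -> 4
Found: False
Comparisons: 5


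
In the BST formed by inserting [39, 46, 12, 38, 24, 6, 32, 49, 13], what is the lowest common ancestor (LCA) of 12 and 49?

Tree insertion order: [39, 46, 12, 38, 24, 6, 32, 49, 13]
Tree (level-order array): [39, 12, 46, 6, 38, None, 49, None, None, 24, None, None, None, 13, 32]
In a BST, the LCA of p=12, q=49 is the first node v on the
root-to-leaf path with p <= v <= q (go left if both < v, right if both > v).
Walk from root:
  at 39: 12 <= 39 <= 49, this is the LCA
LCA = 39


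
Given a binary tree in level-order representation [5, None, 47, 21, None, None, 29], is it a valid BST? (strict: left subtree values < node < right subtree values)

Level-order array: [5, None, 47, 21, None, None, 29]
Validate using subtree bounds (lo, hi): at each node, require lo < value < hi,
then recurse left with hi=value and right with lo=value.
Preorder trace (stopping at first violation):
  at node 5 with bounds (-inf, +inf): OK
  at node 47 with bounds (5, +inf): OK
  at node 21 with bounds (5, 47): OK
  at node 29 with bounds (21, 47): OK
No violation found at any node.
Result: Valid BST


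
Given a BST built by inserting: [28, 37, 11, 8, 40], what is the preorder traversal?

Tree insertion order: [28, 37, 11, 8, 40]
Tree (level-order array): [28, 11, 37, 8, None, None, 40]
Preorder traversal: [28, 11, 8, 37, 40]


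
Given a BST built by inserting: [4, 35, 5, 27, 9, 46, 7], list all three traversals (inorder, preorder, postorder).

Tree insertion order: [4, 35, 5, 27, 9, 46, 7]
Tree (level-order array): [4, None, 35, 5, 46, None, 27, None, None, 9, None, 7]
Inorder (L, root, R): [4, 5, 7, 9, 27, 35, 46]
Preorder (root, L, R): [4, 35, 5, 27, 9, 7, 46]
Postorder (L, R, root): [7, 9, 27, 5, 46, 35, 4]


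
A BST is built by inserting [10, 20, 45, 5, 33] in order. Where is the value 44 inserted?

Starting tree (level order): [10, 5, 20, None, None, None, 45, 33]
Insertion path: 10 -> 20 -> 45 -> 33
Result: insert 44 as right child of 33
Final tree (level order): [10, 5, 20, None, None, None, 45, 33, None, None, 44]


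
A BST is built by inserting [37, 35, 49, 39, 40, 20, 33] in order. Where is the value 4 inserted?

Starting tree (level order): [37, 35, 49, 20, None, 39, None, None, 33, None, 40]
Insertion path: 37 -> 35 -> 20
Result: insert 4 as left child of 20
Final tree (level order): [37, 35, 49, 20, None, 39, None, 4, 33, None, 40]


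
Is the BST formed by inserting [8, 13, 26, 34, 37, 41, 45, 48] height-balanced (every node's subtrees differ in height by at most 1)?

Tree (level-order array): [8, None, 13, None, 26, None, 34, None, 37, None, 41, None, 45, None, 48]
Definition: a tree is height-balanced if, at every node, |h(left) - h(right)| <= 1 (empty subtree has height -1).
Bottom-up per-node check:
  node 48: h_left=-1, h_right=-1, diff=0 [OK], height=0
  node 45: h_left=-1, h_right=0, diff=1 [OK], height=1
  node 41: h_left=-1, h_right=1, diff=2 [FAIL (|-1-1|=2 > 1)], height=2
  node 37: h_left=-1, h_right=2, diff=3 [FAIL (|-1-2|=3 > 1)], height=3
  node 34: h_left=-1, h_right=3, diff=4 [FAIL (|-1-3|=4 > 1)], height=4
  node 26: h_left=-1, h_right=4, diff=5 [FAIL (|-1-4|=5 > 1)], height=5
  node 13: h_left=-1, h_right=5, diff=6 [FAIL (|-1-5|=6 > 1)], height=6
  node 8: h_left=-1, h_right=6, diff=7 [FAIL (|-1-6|=7 > 1)], height=7
Node 41 violates the condition: |-1 - 1| = 2 > 1.
Result: Not balanced


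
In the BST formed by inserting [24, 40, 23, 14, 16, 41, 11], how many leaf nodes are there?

Tree built from: [24, 40, 23, 14, 16, 41, 11]
Tree (level-order array): [24, 23, 40, 14, None, None, 41, 11, 16]
Rule: A leaf has 0 children.
Per-node child counts:
  node 24: 2 child(ren)
  node 23: 1 child(ren)
  node 14: 2 child(ren)
  node 11: 0 child(ren)
  node 16: 0 child(ren)
  node 40: 1 child(ren)
  node 41: 0 child(ren)
Matching nodes: [11, 16, 41]
Count of leaf nodes: 3


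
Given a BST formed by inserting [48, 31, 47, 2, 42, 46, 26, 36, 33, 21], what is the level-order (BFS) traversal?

Tree insertion order: [48, 31, 47, 2, 42, 46, 26, 36, 33, 21]
Tree (level-order array): [48, 31, None, 2, 47, None, 26, 42, None, 21, None, 36, 46, None, None, 33]
BFS from the root, enqueuing left then right child of each popped node:
  queue [48] -> pop 48, enqueue [31], visited so far: [48]
  queue [31] -> pop 31, enqueue [2, 47], visited so far: [48, 31]
  queue [2, 47] -> pop 2, enqueue [26], visited so far: [48, 31, 2]
  queue [47, 26] -> pop 47, enqueue [42], visited so far: [48, 31, 2, 47]
  queue [26, 42] -> pop 26, enqueue [21], visited so far: [48, 31, 2, 47, 26]
  queue [42, 21] -> pop 42, enqueue [36, 46], visited so far: [48, 31, 2, 47, 26, 42]
  queue [21, 36, 46] -> pop 21, enqueue [none], visited so far: [48, 31, 2, 47, 26, 42, 21]
  queue [36, 46] -> pop 36, enqueue [33], visited so far: [48, 31, 2, 47, 26, 42, 21, 36]
  queue [46, 33] -> pop 46, enqueue [none], visited so far: [48, 31, 2, 47, 26, 42, 21, 36, 46]
  queue [33] -> pop 33, enqueue [none], visited so far: [48, 31, 2, 47, 26, 42, 21, 36, 46, 33]
Result: [48, 31, 2, 47, 26, 42, 21, 36, 46, 33]


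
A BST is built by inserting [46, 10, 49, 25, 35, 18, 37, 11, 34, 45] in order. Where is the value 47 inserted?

Starting tree (level order): [46, 10, 49, None, 25, None, None, 18, 35, 11, None, 34, 37, None, None, None, None, None, 45]
Insertion path: 46 -> 49
Result: insert 47 as left child of 49
Final tree (level order): [46, 10, 49, None, 25, 47, None, 18, 35, None, None, 11, None, 34, 37, None, None, None, None, None, 45]


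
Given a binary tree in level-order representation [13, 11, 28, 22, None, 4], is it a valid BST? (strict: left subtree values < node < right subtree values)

Level-order array: [13, 11, 28, 22, None, 4]
Validate using subtree bounds (lo, hi): at each node, require lo < value < hi,
then recurse left with hi=value and right with lo=value.
Preorder trace (stopping at first violation):
  at node 13 with bounds (-inf, +inf): OK
  at node 11 with bounds (-inf, 13): OK
  at node 22 with bounds (-inf, 11): VIOLATION
Node 22 violates its bound: not (-inf < 22 < 11).
Result: Not a valid BST


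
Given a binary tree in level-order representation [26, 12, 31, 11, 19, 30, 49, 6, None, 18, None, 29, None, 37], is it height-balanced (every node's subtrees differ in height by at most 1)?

Tree (level-order array): [26, 12, 31, 11, 19, 30, 49, 6, None, 18, None, 29, None, 37]
Definition: a tree is height-balanced if, at every node, |h(left) - h(right)| <= 1 (empty subtree has height -1).
Bottom-up per-node check:
  node 6: h_left=-1, h_right=-1, diff=0 [OK], height=0
  node 11: h_left=0, h_right=-1, diff=1 [OK], height=1
  node 18: h_left=-1, h_right=-1, diff=0 [OK], height=0
  node 19: h_left=0, h_right=-1, diff=1 [OK], height=1
  node 12: h_left=1, h_right=1, diff=0 [OK], height=2
  node 29: h_left=-1, h_right=-1, diff=0 [OK], height=0
  node 30: h_left=0, h_right=-1, diff=1 [OK], height=1
  node 37: h_left=-1, h_right=-1, diff=0 [OK], height=0
  node 49: h_left=0, h_right=-1, diff=1 [OK], height=1
  node 31: h_left=1, h_right=1, diff=0 [OK], height=2
  node 26: h_left=2, h_right=2, diff=0 [OK], height=3
All nodes satisfy the balance condition.
Result: Balanced


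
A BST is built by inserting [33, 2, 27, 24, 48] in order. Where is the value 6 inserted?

Starting tree (level order): [33, 2, 48, None, 27, None, None, 24]
Insertion path: 33 -> 2 -> 27 -> 24
Result: insert 6 as left child of 24
Final tree (level order): [33, 2, 48, None, 27, None, None, 24, None, 6]


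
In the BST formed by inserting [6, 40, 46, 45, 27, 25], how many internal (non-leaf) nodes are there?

Tree built from: [6, 40, 46, 45, 27, 25]
Tree (level-order array): [6, None, 40, 27, 46, 25, None, 45]
Rule: An internal node has at least one child.
Per-node child counts:
  node 6: 1 child(ren)
  node 40: 2 child(ren)
  node 27: 1 child(ren)
  node 25: 0 child(ren)
  node 46: 1 child(ren)
  node 45: 0 child(ren)
Matching nodes: [6, 40, 27, 46]
Count of internal (non-leaf) nodes: 4


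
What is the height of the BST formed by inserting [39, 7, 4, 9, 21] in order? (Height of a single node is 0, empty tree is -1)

Insertion order: [39, 7, 4, 9, 21]
Tree (level-order array): [39, 7, None, 4, 9, None, None, None, 21]
Compute height bottom-up (empty subtree = -1):
  height(4) = 1 + max(-1, -1) = 0
  height(21) = 1 + max(-1, -1) = 0
  height(9) = 1 + max(-1, 0) = 1
  height(7) = 1 + max(0, 1) = 2
  height(39) = 1 + max(2, -1) = 3
Height = 3


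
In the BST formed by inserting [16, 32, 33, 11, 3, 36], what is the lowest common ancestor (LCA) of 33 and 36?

Tree insertion order: [16, 32, 33, 11, 3, 36]
Tree (level-order array): [16, 11, 32, 3, None, None, 33, None, None, None, 36]
In a BST, the LCA of p=33, q=36 is the first node v on the
root-to-leaf path with p <= v <= q (go left if both < v, right if both > v).
Walk from root:
  at 16: both 33 and 36 > 16, go right
  at 32: both 33 and 36 > 32, go right
  at 33: 33 <= 33 <= 36, this is the LCA
LCA = 33


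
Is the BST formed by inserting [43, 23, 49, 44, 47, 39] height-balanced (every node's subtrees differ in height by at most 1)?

Tree (level-order array): [43, 23, 49, None, 39, 44, None, None, None, None, 47]
Definition: a tree is height-balanced if, at every node, |h(left) - h(right)| <= 1 (empty subtree has height -1).
Bottom-up per-node check:
  node 39: h_left=-1, h_right=-1, diff=0 [OK], height=0
  node 23: h_left=-1, h_right=0, diff=1 [OK], height=1
  node 47: h_left=-1, h_right=-1, diff=0 [OK], height=0
  node 44: h_left=-1, h_right=0, diff=1 [OK], height=1
  node 49: h_left=1, h_right=-1, diff=2 [FAIL (|1--1|=2 > 1)], height=2
  node 43: h_left=1, h_right=2, diff=1 [OK], height=3
Node 49 violates the condition: |1 - -1| = 2 > 1.
Result: Not balanced


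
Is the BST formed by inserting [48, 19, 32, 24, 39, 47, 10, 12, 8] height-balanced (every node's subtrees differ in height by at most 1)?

Tree (level-order array): [48, 19, None, 10, 32, 8, 12, 24, 39, None, None, None, None, None, None, None, 47]
Definition: a tree is height-balanced if, at every node, |h(left) - h(right)| <= 1 (empty subtree has height -1).
Bottom-up per-node check:
  node 8: h_left=-1, h_right=-1, diff=0 [OK], height=0
  node 12: h_left=-1, h_right=-1, diff=0 [OK], height=0
  node 10: h_left=0, h_right=0, diff=0 [OK], height=1
  node 24: h_left=-1, h_right=-1, diff=0 [OK], height=0
  node 47: h_left=-1, h_right=-1, diff=0 [OK], height=0
  node 39: h_left=-1, h_right=0, diff=1 [OK], height=1
  node 32: h_left=0, h_right=1, diff=1 [OK], height=2
  node 19: h_left=1, h_right=2, diff=1 [OK], height=3
  node 48: h_left=3, h_right=-1, diff=4 [FAIL (|3--1|=4 > 1)], height=4
Node 48 violates the condition: |3 - -1| = 4 > 1.
Result: Not balanced


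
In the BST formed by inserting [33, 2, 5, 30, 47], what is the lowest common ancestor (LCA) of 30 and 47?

Tree insertion order: [33, 2, 5, 30, 47]
Tree (level-order array): [33, 2, 47, None, 5, None, None, None, 30]
In a BST, the LCA of p=30, q=47 is the first node v on the
root-to-leaf path with p <= v <= q (go left if both < v, right if both > v).
Walk from root:
  at 33: 30 <= 33 <= 47, this is the LCA
LCA = 33


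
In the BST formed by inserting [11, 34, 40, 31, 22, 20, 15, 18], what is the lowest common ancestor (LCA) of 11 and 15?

Tree insertion order: [11, 34, 40, 31, 22, 20, 15, 18]
Tree (level-order array): [11, None, 34, 31, 40, 22, None, None, None, 20, None, 15, None, None, 18]
In a BST, the LCA of p=11, q=15 is the first node v on the
root-to-leaf path with p <= v <= q (go left if both < v, right if both > v).
Walk from root:
  at 11: 11 <= 11 <= 15, this is the LCA
LCA = 11


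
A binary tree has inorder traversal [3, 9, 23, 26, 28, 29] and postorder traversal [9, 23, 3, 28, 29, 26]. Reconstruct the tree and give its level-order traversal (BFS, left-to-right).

Inorder:   [3, 9, 23, 26, 28, 29]
Postorder: [9, 23, 3, 28, 29, 26]
Algorithm: postorder visits root last, so walk postorder right-to-left;
each value is the root of the current inorder slice — split it at that
value, recurse on the right subtree first, then the left.
Recursive splits:
  root=26; inorder splits into left=[3, 9, 23], right=[28, 29]
  root=29; inorder splits into left=[28], right=[]
  root=28; inorder splits into left=[], right=[]
  root=3; inorder splits into left=[], right=[9, 23]
  root=23; inorder splits into left=[9], right=[]
  root=9; inorder splits into left=[], right=[]
Reconstructed level-order: [26, 3, 29, 23, 28, 9]


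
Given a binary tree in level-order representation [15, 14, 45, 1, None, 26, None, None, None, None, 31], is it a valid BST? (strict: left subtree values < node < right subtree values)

Level-order array: [15, 14, 45, 1, None, 26, None, None, None, None, 31]
Validate using subtree bounds (lo, hi): at each node, require lo < value < hi,
then recurse left with hi=value and right with lo=value.
Preorder trace (stopping at first violation):
  at node 15 with bounds (-inf, +inf): OK
  at node 14 with bounds (-inf, 15): OK
  at node 1 with bounds (-inf, 14): OK
  at node 45 with bounds (15, +inf): OK
  at node 26 with bounds (15, 45): OK
  at node 31 with bounds (26, 45): OK
No violation found at any node.
Result: Valid BST


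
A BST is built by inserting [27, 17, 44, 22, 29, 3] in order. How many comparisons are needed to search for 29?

Search path for 29: 27 -> 44 -> 29
Found: True
Comparisons: 3


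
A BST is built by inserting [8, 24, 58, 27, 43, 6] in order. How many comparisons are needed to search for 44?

Search path for 44: 8 -> 24 -> 58 -> 27 -> 43
Found: False
Comparisons: 5


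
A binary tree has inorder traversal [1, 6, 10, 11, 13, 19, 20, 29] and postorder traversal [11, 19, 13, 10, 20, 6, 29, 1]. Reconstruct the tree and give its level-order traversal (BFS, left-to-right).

Inorder:   [1, 6, 10, 11, 13, 19, 20, 29]
Postorder: [11, 19, 13, 10, 20, 6, 29, 1]
Algorithm: postorder visits root last, so walk postorder right-to-left;
each value is the root of the current inorder slice — split it at that
value, recurse on the right subtree first, then the left.
Recursive splits:
  root=1; inorder splits into left=[], right=[6, 10, 11, 13, 19, 20, 29]
  root=29; inorder splits into left=[6, 10, 11, 13, 19, 20], right=[]
  root=6; inorder splits into left=[], right=[10, 11, 13, 19, 20]
  root=20; inorder splits into left=[10, 11, 13, 19], right=[]
  root=10; inorder splits into left=[], right=[11, 13, 19]
  root=13; inorder splits into left=[11], right=[19]
  root=19; inorder splits into left=[], right=[]
  root=11; inorder splits into left=[], right=[]
Reconstructed level-order: [1, 29, 6, 20, 10, 13, 11, 19]


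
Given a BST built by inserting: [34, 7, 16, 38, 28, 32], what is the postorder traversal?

Tree insertion order: [34, 7, 16, 38, 28, 32]
Tree (level-order array): [34, 7, 38, None, 16, None, None, None, 28, None, 32]
Postorder traversal: [32, 28, 16, 7, 38, 34]


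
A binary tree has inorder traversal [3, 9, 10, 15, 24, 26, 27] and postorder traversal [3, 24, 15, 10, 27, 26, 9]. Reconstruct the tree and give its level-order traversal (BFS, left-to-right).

Inorder:   [3, 9, 10, 15, 24, 26, 27]
Postorder: [3, 24, 15, 10, 27, 26, 9]
Algorithm: postorder visits root last, so walk postorder right-to-left;
each value is the root of the current inorder slice — split it at that
value, recurse on the right subtree first, then the left.
Recursive splits:
  root=9; inorder splits into left=[3], right=[10, 15, 24, 26, 27]
  root=26; inorder splits into left=[10, 15, 24], right=[27]
  root=27; inorder splits into left=[], right=[]
  root=10; inorder splits into left=[], right=[15, 24]
  root=15; inorder splits into left=[], right=[24]
  root=24; inorder splits into left=[], right=[]
  root=3; inorder splits into left=[], right=[]
Reconstructed level-order: [9, 3, 26, 10, 27, 15, 24]


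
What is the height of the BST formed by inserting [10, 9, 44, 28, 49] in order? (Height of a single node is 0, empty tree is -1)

Insertion order: [10, 9, 44, 28, 49]
Tree (level-order array): [10, 9, 44, None, None, 28, 49]
Compute height bottom-up (empty subtree = -1):
  height(9) = 1 + max(-1, -1) = 0
  height(28) = 1 + max(-1, -1) = 0
  height(49) = 1 + max(-1, -1) = 0
  height(44) = 1 + max(0, 0) = 1
  height(10) = 1 + max(0, 1) = 2
Height = 2


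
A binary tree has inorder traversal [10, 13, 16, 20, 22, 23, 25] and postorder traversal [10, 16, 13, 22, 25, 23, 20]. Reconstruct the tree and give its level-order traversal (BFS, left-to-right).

Inorder:   [10, 13, 16, 20, 22, 23, 25]
Postorder: [10, 16, 13, 22, 25, 23, 20]
Algorithm: postorder visits root last, so walk postorder right-to-left;
each value is the root of the current inorder slice — split it at that
value, recurse on the right subtree first, then the left.
Recursive splits:
  root=20; inorder splits into left=[10, 13, 16], right=[22, 23, 25]
  root=23; inorder splits into left=[22], right=[25]
  root=25; inorder splits into left=[], right=[]
  root=22; inorder splits into left=[], right=[]
  root=13; inorder splits into left=[10], right=[16]
  root=16; inorder splits into left=[], right=[]
  root=10; inorder splits into left=[], right=[]
Reconstructed level-order: [20, 13, 23, 10, 16, 22, 25]


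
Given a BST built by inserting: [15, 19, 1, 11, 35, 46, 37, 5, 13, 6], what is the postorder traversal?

Tree insertion order: [15, 19, 1, 11, 35, 46, 37, 5, 13, 6]
Tree (level-order array): [15, 1, 19, None, 11, None, 35, 5, 13, None, 46, None, 6, None, None, 37]
Postorder traversal: [6, 5, 13, 11, 1, 37, 46, 35, 19, 15]


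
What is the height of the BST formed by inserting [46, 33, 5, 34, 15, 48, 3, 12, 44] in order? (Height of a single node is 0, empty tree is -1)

Insertion order: [46, 33, 5, 34, 15, 48, 3, 12, 44]
Tree (level-order array): [46, 33, 48, 5, 34, None, None, 3, 15, None, 44, None, None, 12]
Compute height bottom-up (empty subtree = -1):
  height(3) = 1 + max(-1, -1) = 0
  height(12) = 1 + max(-1, -1) = 0
  height(15) = 1 + max(0, -1) = 1
  height(5) = 1 + max(0, 1) = 2
  height(44) = 1 + max(-1, -1) = 0
  height(34) = 1 + max(-1, 0) = 1
  height(33) = 1 + max(2, 1) = 3
  height(48) = 1 + max(-1, -1) = 0
  height(46) = 1 + max(3, 0) = 4
Height = 4


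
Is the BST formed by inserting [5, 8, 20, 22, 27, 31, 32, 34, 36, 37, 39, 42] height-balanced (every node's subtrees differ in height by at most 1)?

Tree (level-order array): [5, None, 8, None, 20, None, 22, None, 27, None, 31, None, 32, None, 34, None, 36, None, 37, None, 39, None, 42]
Definition: a tree is height-balanced if, at every node, |h(left) - h(right)| <= 1 (empty subtree has height -1).
Bottom-up per-node check:
  node 42: h_left=-1, h_right=-1, diff=0 [OK], height=0
  node 39: h_left=-1, h_right=0, diff=1 [OK], height=1
  node 37: h_left=-1, h_right=1, diff=2 [FAIL (|-1-1|=2 > 1)], height=2
  node 36: h_left=-1, h_right=2, diff=3 [FAIL (|-1-2|=3 > 1)], height=3
  node 34: h_left=-1, h_right=3, diff=4 [FAIL (|-1-3|=4 > 1)], height=4
  node 32: h_left=-1, h_right=4, diff=5 [FAIL (|-1-4|=5 > 1)], height=5
  node 31: h_left=-1, h_right=5, diff=6 [FAIL (|-1-5|=6 > 1)], height=6
  node 27: h_left=-1, h_right=6, diff=7 [FAIL (|-1-6|=7 > 1)], height=7
  node 22: h_left=-1, h_right=7, diff=8 [FAIL (|-1-7|=8 > 1)], height=8
  node 20: h_left=-1, h_right=8, diff=9 [FAIL (|-1-8|=9 > 1)], height=9
  node 8: h_left=-1, h_right=9, diff=10 [FAIL (|-1-9|=10 > 1)], height=10
  node 5: h_left=-1, h_right=10, diff=11 [FAIL (|-1-10|=11 > 1)], height=11
Node 37 violates the condition: |-1 - 1| = 2 > 1.
Result: Not balanced


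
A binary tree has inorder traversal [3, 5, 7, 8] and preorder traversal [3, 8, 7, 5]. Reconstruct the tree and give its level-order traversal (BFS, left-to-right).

Inorder:  [3, 5, 7, 8]
Preorder: [3, 8, 7, 5]
Algorithm: preorder visits root first, so consume preorder in order;
for each root, split the current inorder slice at that value into
left-subtree inorder and right-subtree inorder, then recurse.
Recursive splits:
  root=3; inorder splits into left=[], right=[5, 7, 8]
  root=8; inorder splits into left=[5, 7], right=[]
  root=7; inorder splits into left=[5], right=[]
  root=5; inorder splits into left=[], right=[]
Reconstructed level-order: [3, 8, 7, 5]


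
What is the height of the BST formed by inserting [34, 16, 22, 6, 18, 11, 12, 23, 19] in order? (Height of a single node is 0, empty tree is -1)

Insertion order: [34, 16, 22, 6, 18, 11, 12, 23, 19]
Tree (level-order array): [34, 16, None, 6, 22, None, 11, 18, 23, None, 12, None, 19]
Compute height bottom-up (empty subtree = -1):
  height(12) = 1 + max(-1, -1) = 0
  height(11) = 1 + max(-1, 0) = 1
  height(6) = 1 + max(-1, 1) = 2
  height(19) = 1 + max(-1, -1) = 0
  height(18) = 1 + max(-1, 0) = 1
  height(23) = 1 + max(-1, -1) = 0
  height(22) = 1 + max(1, 0) = 2
  height(16) = 1 + max(2, 2) = 3
  height(34) = 1 + max(3, -1) = 4
Height = 4


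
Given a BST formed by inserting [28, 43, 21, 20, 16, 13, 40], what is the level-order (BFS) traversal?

Tree insertion order: [28, 43, 21, 20, 16, 13, 40]
Tree (level-order array): [28, 21, 43, 20, None, 40, None, 16, None, None, None, 13]
BFS from the root, enqueuing left then right child of each popped node:
  queue [28] -> pop 28, enqueue [21, 43], visited so far: [28]
  queue [21, 43] -> pop 21, enqueue [20], visited so far: [28, 21]
  queue [43, 20] -> pop 43, enqueue [40], visited so far: [28, 21, 43]
  queue [20, 40] -> pop 20, enqueue [16], visited so far: [28, 21, 43, 20]
  queue [40, 16] -> pop 40, enqueue [none], visited so far: [28, 21, 43, 20, 40]
  queue [16] -> pop 16, enqueue [13], visited so far: [28, 21, 43, 20, 40, 16]
  queue [13] -> pop 13, enqueue [none], visited so far: [28, 21, 43, 20, 40, 16, 13]
Result: [28, 21, 43, 20, 40, 16, 13]


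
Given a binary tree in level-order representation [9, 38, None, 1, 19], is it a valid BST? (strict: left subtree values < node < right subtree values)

Level-order array: [9, 38, None, 1, 19]
Validate using subtree bounds (lo, hi): at each node, require lo < value < hi,
then recurse left with hi=value and right with lo=value.
Preorder trace (stopping at first violation):
  at node 9 with bounds (-inf, +inf): OK
  at node 38 with bounds (-inf, 9): VIOLATION
Node 38 violates its bound: not (-inf < 38 < 9).
Result: Not a valid BST


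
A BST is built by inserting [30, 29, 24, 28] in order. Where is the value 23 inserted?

Starting tree (level order): [30, 29, None, 24, None, None, 28]
Insertion path: 30 -> 29 -> 24
Result: insert 23 as left child of 24
Final tree (level order): [30, 29, None, 24, None, 23, 28]


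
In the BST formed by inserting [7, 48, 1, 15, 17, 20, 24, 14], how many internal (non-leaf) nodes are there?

Tree built from: [7, 48, 1, 15, 17, 20, 24, 14]
Tree (level-order array): [7, 1, 48, None, None, 15, None, 14, 17, None, None, None, 20, None, 24]
Rule: An internal node has at least one child.
Per-node child counts:
  node 7: 2 child(ren)
  node 1: 0 child(ren)
  node 48: 1 child(ren)
  node 15: 2 child(ren)
  node 14: 0 child(ren)
  node 17: 1 child(ren)
  node 20: 1 child(ren)
  node 24: 0 child(ren)
Matching nodes: [7, 48, 15, 17, 20]
Count of internal (non-leaf) nodes: 5


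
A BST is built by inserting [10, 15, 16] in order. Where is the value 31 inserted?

Starting tree (level order): [10, None, 15, None, 16]
Insertion path: 10 -> 15 -> 16
Result: insert 31 as right child of 16
Final tree (level order): [10, None, 15, None, 16, None, 31]


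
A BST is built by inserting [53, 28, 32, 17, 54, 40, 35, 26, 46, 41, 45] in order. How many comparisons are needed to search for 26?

Search path for 26: 53 -> 28 -> 17 -> 26
Found: True
Comparisons: 4


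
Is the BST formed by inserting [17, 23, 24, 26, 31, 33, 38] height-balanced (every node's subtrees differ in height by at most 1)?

Tree (level-order array): [17, None, 23, None, 24, None, 26, None, 31, None, 33, None, 38]
Definition: a tree is height-balanced if, at every node, |h(left) - h(right)| <= 1 (empty subtree has height -1).
Bottom-up per-node check:
  node 38: h_left=-1, h_right=-1, diff=0 [OK], height=0
  node 33: h_left=-1, h_right=0, diff=1 [OK], height=1
  node 31: h_left=-1, h_right=1, diff=2 [FAIL (|-1-1|=2 > 1)], height=2
  node 26: h_left=-1, h_right=2, diff=3 [FAIL (|-1-2|=3 > 1)], height=3
  node 24: h_left=-1, h_right=3, diff=4 [FAIL (|-1-3|=4 > 1)], height=4
  node 23: h_left=-1, h_right=4, diff=5 [FAIL (|-1-4|=5 > 1)], height=5
  node 17: h_left=-1, h_right=5, diff=6 [FAIL (|-1-5|=6 > 1)], height=6
Node 31 violates the condition: |-1 - 1| = 2 > 1.
Result: Not balanced


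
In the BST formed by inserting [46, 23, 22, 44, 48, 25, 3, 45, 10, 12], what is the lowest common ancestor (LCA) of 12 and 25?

Tree insertion order: [46, 23, 22, 44, 48, 25, 3, 45, 10, 12]
Tree (level-order array): [46, 23, 48, 22, 44, None, None, 3, None, 25, 45, None, 10, None, None, None, None, None, 12]
In a BST, the LCA of p=12, q=25 is the first node v on the
root-to-leaf path with p <= v <= q (go left if both < v, right if both > v).
Walk from root:
  at 46: both 12 and 25 < 46, go left
  at 23: 12 <= 23 <= 25, this is the LCA
LCA = 23


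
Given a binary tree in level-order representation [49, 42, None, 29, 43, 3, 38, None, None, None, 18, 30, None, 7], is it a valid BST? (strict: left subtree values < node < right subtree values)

Level-order array: [49, 42, None, 29, 43, 3, 38, None, None, None, 18, 30, None, 7]
Validate using subtree bounds (lo, hi): at each node, require lo < value < hi,
then recurse left with hi=value and right with lo=value.
Preorder trace (stopping at first violation):
  at node 49 with bounds (-inf, +inf): OK
  at node 42 with bounds (-inf, 49): OK
  at node 29 with bounds (-inf, 42): OK
  at node 3 with bounds (-inf, 29): OK
  at node 18 with bounds (3, 29): OK
  at node 7 with bounds (3, 18): OK
  at node 38 with bounds (29, 42): OK
  at node 30 with bounds (29, 38): OK
  at node 43 with bounds (42, 49): OK
No violation found at any node.
Result: Valid BST


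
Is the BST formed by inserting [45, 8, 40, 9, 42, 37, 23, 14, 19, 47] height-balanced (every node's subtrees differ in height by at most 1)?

Tree (level-order array): [45, 8, 47, None, 40, None, None, 9, 42, None, 37, None, None, 23, None, 14, None, None, 19]
Definition: a tree is height-balanced if, at every node, |h(left) - h(right)| <= 1 (empty subtree has height -1).
Bottom-up per-node check:
  node 19: h_left=-1, h_right=-1, diff=0 [OK], height=0
  node 14: h_left=-1, h_right=0, diff=1 [OK], height=1
  node 23: h_left=1, h_right=-1, diff=2 [FAIL (|1--1|=2 > 1)], height=2
  node 37: h_left=2, h_right=-1, diff=3 [FAIL (|2--1|=3 > 1)], height=3
  node 9: h_left=-1, h_right=3, diff=4 [FAIL (|-1-3|=4 > 1)], height=4
  node 42: h_left=-1, h_right=-1, diff=0 [OK], height=0
  node 40: h_left=4, h_right=0, diff=4 [FAIL (|4-0|=4 > 1)], height=5
  node 8: h_left=-1, h_right=5, diff=6 [FAIL (|-1-5|=6 > 1)], height=6
  node 47: h_left=-1, h_right=-1, diff=0 [OK], height=0
  node 45: h_left=6, h_right=0, diff=6 [FAIL (|6-0|=6 > 1)], height=7
Node 23 violates the condition: |1 - -1| = 2 > 1.
Result: Not balanced


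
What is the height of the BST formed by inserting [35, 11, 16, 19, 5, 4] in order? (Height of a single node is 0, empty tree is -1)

Insertion order: [35, 11, 16, 19, 5, 4]
Tree (level-order array): [35, 11, None, 5, 16, 4, None, None, 19]
Compute height bottom-up (empty subtree = -1):
  height(4) = 1 + max(-1, -1) = 0
  height(5) = 1 + max(0, -1) = 1
  height(19) = 1 + max(-1, -1) = 0
  height(16) = 1 + max(-1, 0) = 1
  height(11) = 1 + max(1, 1) = 2
  height(35) = 1 + max(2, -1) = 3
Height = 3


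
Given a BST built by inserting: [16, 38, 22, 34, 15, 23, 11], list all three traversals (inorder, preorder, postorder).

Tree insertion order: [16, 38, 22, 34, 15, 23, 11]
Tree (level-order array): [16, 15, 38, 11, None, 22, None, None, None, None, 34, 23]
Inorder (L, root, R): [11, 15, 16, 22, 23, 34, 38]
Preorder (root, L, R): [16, 15, 11, 38, 22, 34, 23]
Postorder (L, R, root): [11, 15, 23, 34, 22, 38, 16]


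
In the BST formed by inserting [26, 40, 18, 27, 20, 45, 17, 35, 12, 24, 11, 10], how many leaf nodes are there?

Tree built from: [26, 40, 18, 27, 20, 45, 17, 35, 12, 24, 11, 10]
Tree (level-order array): [26, 18, 40, 17, 20, 27, 45, 12, None, None, 24, None, 35, None, None, 11, None, None, None, None, None, 10]
Rule: A leaf has 0 children.
Per-node child counts:
  node 26: 2 child(ren)
  node 18: 2 child(ren)
  node 17: 1 child(ren)
  node 12: 1 child(ren)
  node 11: 1 child(ren)
  node 10: 0 child(ren)
  node 20: 1 child(ren)
  node 24: 0 child(ren)
  node 40: 2 child(ren)
  node 27: 1 child(ren)
  node 35: 0 child(ren)
  node 45: 0 child(ren)
Matching nodes: [10, 24, 35, 45]
Count of leaf nodes: 4


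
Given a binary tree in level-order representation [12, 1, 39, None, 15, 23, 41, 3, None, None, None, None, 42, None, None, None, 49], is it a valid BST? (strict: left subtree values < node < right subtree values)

Level-order array: [12, 1, 39, None, 15, 23, 41, 3, None, None, None, None, 42, None, None, None, 49]
Validate using subtree bounds (lo, hi): at each node, require lo < value < hi,
then recurse left with hi=value and right with lo=value.
Preorder trace (stopping at first violation):
  at node 12 with bounds (-inf, +inf): OK
  at node 1 with bounds (-inf, 12): OK
  at node 15 with bounds (1, 12): VIOLATION
Node 15 violates its bound: not (1 < 15 < 12).
Result: Not a valid BST
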